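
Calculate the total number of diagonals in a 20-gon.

Total line segments between 20 vertices = C(20,2) = 190.
Subtract the 20 sides: 190 - 20 = 170 diagonals.

170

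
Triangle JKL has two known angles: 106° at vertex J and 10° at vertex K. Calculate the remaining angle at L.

angle L = 180 - 106 - 10 = 64 degrees.

64 degrees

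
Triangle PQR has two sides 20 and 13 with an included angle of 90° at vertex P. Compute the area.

Area = (1/2)(20)(13) sin(90°) = (1/2)(20)(13)(1) = 130

130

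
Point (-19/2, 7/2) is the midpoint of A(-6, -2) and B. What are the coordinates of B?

Using the midpoint formula: M = ((x1 + x2)/2, (y1 + y2)/2)
We know M = (-19/2, 7/2) and A = (-6, -2)
For x: -19/2 = (-6 + x2)/2, so x2 = 2*-19/2 - -6 = -13
For y: 7/2 = (-2 + y2)/2, so y2 = 2*7/2 - -2 = 9
B = (-13, 9)

(-13, 9)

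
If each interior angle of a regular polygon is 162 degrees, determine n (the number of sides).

Exterior angle = 180 - 162 = 18. n = 360 / 18 = 20.

20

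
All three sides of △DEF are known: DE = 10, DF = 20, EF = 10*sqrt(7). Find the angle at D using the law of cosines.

By the inverse law of cosines: cos(D) = (DE² + DF² - EF²) / (2 × DE × DF)
cos(D) = (10² + 20² - (10*sqrt(7))²) / (2 × 10 × 20)
cos(D) = (100 + 400 - (700)) / 400
cos(D) = -1/2
D = arccos(-1/2) = 120°

120°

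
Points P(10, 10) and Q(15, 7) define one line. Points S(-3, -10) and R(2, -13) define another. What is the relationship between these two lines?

Slope of line 1: m1 = (7 - 10)/(15 - 10) = -3/5 = -3/5
Slope of line 2: m2 = (-13 - -10)/(2 - -3) = -3/5 = -3/5
m1 = m2, so the lines are parallel.

Parallel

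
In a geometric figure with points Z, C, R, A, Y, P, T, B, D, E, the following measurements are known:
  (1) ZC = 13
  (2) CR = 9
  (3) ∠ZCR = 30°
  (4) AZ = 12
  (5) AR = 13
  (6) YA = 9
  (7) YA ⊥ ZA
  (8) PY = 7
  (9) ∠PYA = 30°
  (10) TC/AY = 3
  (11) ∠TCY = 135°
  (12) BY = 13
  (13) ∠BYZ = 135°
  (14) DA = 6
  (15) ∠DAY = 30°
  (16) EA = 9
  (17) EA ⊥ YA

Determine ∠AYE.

Step 1: By the law of cosines on triangle YAE: YE² = 9² + 9² − 2·9·9·cos(90°) = 162, so YE = 9·√2.
Step 2: By the inverse law of cosines on triangle AYE: cos(∠AYE) = (9² + (9·√2)² − 9²) / (2·9·9·√2) = 162/229.1 = 0.7071, so ∠AYE = 45°.

Therefore, the measure of angle ∠AYE = 45°.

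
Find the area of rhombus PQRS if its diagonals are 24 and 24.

Area of a rhombus = (d1 * d2) / 2
Area = (24 * 24) / 2
Area = 576 / 2
Area = 288

288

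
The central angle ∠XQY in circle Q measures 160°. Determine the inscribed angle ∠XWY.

Inscribed angle = 160° / 2 = 80° (inscribed angle theorem).

80°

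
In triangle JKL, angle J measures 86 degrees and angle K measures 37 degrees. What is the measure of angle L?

By the triangle angle sum property, the three interior angles of any triangle add up to 180°.
We know angle J = 86° and angle K = 37°, so their sum is 123°.
Therefore angle L = 180° - 123° = 57°.

57 degrees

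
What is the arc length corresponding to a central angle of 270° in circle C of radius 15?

The full circumference is 2πr = 2π(15) = 30*pi.
The arc spans 270° out of 360°, which is a fraction of 3/4.
Arc length = 30*pi × 3/4 = 45*pi/2.

45*pi/2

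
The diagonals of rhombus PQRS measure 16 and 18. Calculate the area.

The diagonals of a rhombus divide it into four right triangles.
Each triangle has legs 16/ 2 = 8 and 18/2 = 9, so each has area (1/2)*8*9 = 36.
Four such triangles give total area = (d1 * d2) / 2 = 144.

144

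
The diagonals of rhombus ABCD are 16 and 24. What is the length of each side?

The diagonals of a rhombus bisect each other at right angles.
Half-diagonals: 16/2 = 8 and 24/2 = 12
side = sqrt(8^2 + 12^2)
side = sqrt(64 + 144)
side = sqrt(208) = 4*sqrt(13)

4*sqrt(13)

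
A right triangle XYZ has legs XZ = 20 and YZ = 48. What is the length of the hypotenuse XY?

By the Pythagorean theorem: XY^2 = XZ^2 + YZ^2
XY^2 = 20^2 + 48^2 = 400 + 2304 = 2704
XY = sqrt(2704) = 52

52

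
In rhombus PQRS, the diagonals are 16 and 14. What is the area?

Area = (16 * 14) / 2 = 224 / 2 = 112

112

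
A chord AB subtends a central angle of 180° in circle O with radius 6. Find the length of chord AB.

Chord = 2(6) sin(90°) = 12

12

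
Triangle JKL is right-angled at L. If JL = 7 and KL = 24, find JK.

In a right triangle, the square of the hypotenuse equals the sum of the squares of the two legs.
The legs are 7 and 24, so the hypotenuse = sqrt(49 + 576) = sqrt(625) = 25.

25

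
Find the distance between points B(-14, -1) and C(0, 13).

d = sqrt((0 - -14)^2 + (13 - -1)^2)
d = sqrt(14^2 + 14^2)
d = sqrt(196 + 196)
d = sqrt(392) = 14*sqrt(2)

14*sqrt(2)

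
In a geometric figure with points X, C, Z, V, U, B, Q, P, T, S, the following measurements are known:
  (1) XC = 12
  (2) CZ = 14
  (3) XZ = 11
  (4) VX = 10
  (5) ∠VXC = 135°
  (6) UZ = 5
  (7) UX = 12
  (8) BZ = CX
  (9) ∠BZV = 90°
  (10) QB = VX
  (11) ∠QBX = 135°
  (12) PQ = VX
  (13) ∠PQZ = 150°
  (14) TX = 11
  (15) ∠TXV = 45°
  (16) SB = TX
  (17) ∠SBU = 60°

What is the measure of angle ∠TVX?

Step 1: By the law of cosines on triangle VXT: VT² = 10² + 11² − 2·10·11·cos(45°) = 65.44, so VT ≈ 8.09.
Step 2: By the inverse law of cosines on triangle TVX: cos(∠TVX) = (8.09² + 10² − 11²) / (2·8.09·10) = 44.44/161.79 = 0.2747, so ∠TVX = 74.06°.

Therefore, the measure of angle ∠TVX = 74.06°.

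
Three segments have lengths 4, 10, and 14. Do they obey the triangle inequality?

No.
The triangle inequality is violated: 4 + 10 = 14 ≤ 14.
These lengths cannot form a triangle.

No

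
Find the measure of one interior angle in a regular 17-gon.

Each interior angle of a regular n-gon is (n - 2) * 180 / n.
For n = 17: (17 - 2) * 180 / 17 = 2700/17 = 2700/17 degrees.

2700/17 degrees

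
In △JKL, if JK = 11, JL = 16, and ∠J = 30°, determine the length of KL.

Law of cosines: KL^2 = 11^2 + 16^2 - 2(11)(16)cos(30°) = 377 - 176*sqrt(3), so KL = sqrt(377 - 176*sqrt(3)).

sqrt(377 - 176*sqrt(3))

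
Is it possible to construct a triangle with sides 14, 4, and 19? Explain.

Check the triangle inequality: 14 + 4 = 18 ≤ 19.
Since the sum of two sides does not exceed the third, no triangle can be formed.

No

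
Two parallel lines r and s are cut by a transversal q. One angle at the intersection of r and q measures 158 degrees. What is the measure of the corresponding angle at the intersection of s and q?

Corresponding angles are equal: 158 degrees.

158 degrees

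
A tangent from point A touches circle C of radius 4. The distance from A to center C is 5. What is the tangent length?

Let T be the point of tangency. Then CT ⊥ AT (radius ⊥ tangent).
In right triangle CTA: CA² = CT² + AT²
5² = 4² + AT²
AT² = 9, AT = 3

3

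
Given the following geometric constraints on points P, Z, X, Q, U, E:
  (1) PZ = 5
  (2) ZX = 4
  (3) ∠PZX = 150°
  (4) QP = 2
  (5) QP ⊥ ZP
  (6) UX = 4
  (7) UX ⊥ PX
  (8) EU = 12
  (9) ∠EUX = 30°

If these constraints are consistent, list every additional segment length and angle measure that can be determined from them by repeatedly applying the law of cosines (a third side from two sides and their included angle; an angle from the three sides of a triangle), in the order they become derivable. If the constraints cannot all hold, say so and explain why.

The constraints are consistent. Derivable facts, in order:
After 1 step:
- PX ≈ 8.7
- XE ≈ 8.77
- ZQ = √29
After 2 steps:
- PU ≈ 9.57
- ∠EXU = 136.81°
- ∠PQZ = 68.2°
- ∠PXZ = 16.71°
- ∠PZQ = 21.8°
- ∠UEX = 13.19°
- ∠XPZ = 13.29°
After 3 steps:
- ∠PUX = 65.3°
- ∠UPX = 24.7°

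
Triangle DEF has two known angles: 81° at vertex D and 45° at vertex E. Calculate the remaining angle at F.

Let angle F = x. Then 81 + 45 + x = 180.
x = 180 - 126 = 54 degrees.

54 degrees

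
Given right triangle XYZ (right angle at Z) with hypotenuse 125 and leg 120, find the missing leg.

Rearranging the Pythagorean theorem to solve for the unknown leg:
leg^2 = hypotenuse^2 - known_leg^2 = 15625 - 14400 = 1225
leg = sqrt(1225) = 35.

35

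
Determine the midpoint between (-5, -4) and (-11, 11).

The midpoint is the average of the coordinates:
x: (-5 + -11)/2 = -8
y: (-4 + 11)/2 = 7/2
Midpoint = (-8, 7/2)

(-8, 7/2)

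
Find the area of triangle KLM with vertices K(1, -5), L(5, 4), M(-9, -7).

Shoelace: Area = (1/2)|1(4--7) + 5(-7--5) + -9(-5-4)| = (1/2)(82) = 41

41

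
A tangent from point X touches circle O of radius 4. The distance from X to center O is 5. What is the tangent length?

tangent = √(d² - r²) = √(5² - 4²) = √(25 - 16) = √9 = 3

3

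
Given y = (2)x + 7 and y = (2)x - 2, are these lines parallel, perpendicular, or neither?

Slope of line 1: m1 = 2
Slope of line 2: m2 = 2
Two lines are parallel if and only if they have equal slopes (or both are vertical).
Here m1 = m2 = 2, confirming the lines are parallel.

Parallel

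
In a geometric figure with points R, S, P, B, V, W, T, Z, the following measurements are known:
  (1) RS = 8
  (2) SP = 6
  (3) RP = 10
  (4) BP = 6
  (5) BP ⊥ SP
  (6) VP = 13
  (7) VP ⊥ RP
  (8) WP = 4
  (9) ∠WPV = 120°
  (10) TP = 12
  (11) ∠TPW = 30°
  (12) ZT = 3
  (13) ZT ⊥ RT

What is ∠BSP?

Step 1: By the law of cosines on triangle SPB: SB² = 6² + 6² − 2·6·6·cos(90°) = 72, so SB = 6·√2.
Step 2: By the inverse law of cosines on triangle BSP: cos(∠BSP) = ((6·√2)² + 6² − 6²) / (2·6·√2·6) = 72/101.82 = 0.7071, so ∠BSP = 45°.

Therefore, the measure of angle ∠BSP = 45°.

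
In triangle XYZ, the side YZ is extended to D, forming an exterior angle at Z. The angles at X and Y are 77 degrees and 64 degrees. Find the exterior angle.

By the exterior angle theorem, an exterior angle of a triangle equals the sum of the two remote interior angles.
Exterior angle = angle X + angle Y
Exterior angle = 77 + 64 = 141 degrees

141 degrees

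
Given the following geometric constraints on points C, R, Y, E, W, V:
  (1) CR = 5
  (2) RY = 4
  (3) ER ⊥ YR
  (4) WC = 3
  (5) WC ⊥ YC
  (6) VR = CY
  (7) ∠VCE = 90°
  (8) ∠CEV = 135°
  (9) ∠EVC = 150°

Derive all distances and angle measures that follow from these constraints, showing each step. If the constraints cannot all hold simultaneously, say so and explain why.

These constraints are not satisfiable: (7), (8) and (9) are the three interior angles of triangle VCE, which must sum to 180°, but 90° + 135° + 150° = 375°. No planar figure meets all of them, so nothing further can be derived.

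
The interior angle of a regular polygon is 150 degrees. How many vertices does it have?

The exterior angle is the supplement of the interior angle: 180 - 150 = 30 degrees.
Since the exterior angles of any convex polygon sum to 360 degrees, the number of sides is 360 / 30 = 12.

12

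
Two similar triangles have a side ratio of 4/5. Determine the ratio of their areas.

Area ratio = (side ratio)^2 = (4/5)^2 = 16:25.

16:25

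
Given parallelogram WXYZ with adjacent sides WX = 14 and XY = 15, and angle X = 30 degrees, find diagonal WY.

The diagonal of a parallelogram can be found by treating two adjacent sides and the diagonal as a triangle.
Applying the law of cosines with sides 14, 15 and included angle 30°:
d^2 = 196 + 225 - 420*cos(30°) = 421 - 210*sqrt(3)
d = sqrt(421 - 210*sqrt(3))

sqrt(421 - 210*sqrt(3))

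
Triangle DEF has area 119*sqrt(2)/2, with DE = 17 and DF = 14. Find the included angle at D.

sin(C) = 2 * 119*sqrt(2)/2 / (17 * 14) = sqrt(2)/2, so C = arcsin(sqrt(2)/2) = 45°.
Since sin(180° - C) = sin(C), the obtuse angle 135° gives the same area, so C = 45° or C = 135°.

45° or 135°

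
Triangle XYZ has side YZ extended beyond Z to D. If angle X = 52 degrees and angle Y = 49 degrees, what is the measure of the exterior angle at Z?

By the exterior angle theorem, an exterior angle of a triangle equals the sum of the two remote interior angles.
Exterior angle = angle X + angle Y
Exterior angle = 52 + 49 = 101 degrees

101 degrees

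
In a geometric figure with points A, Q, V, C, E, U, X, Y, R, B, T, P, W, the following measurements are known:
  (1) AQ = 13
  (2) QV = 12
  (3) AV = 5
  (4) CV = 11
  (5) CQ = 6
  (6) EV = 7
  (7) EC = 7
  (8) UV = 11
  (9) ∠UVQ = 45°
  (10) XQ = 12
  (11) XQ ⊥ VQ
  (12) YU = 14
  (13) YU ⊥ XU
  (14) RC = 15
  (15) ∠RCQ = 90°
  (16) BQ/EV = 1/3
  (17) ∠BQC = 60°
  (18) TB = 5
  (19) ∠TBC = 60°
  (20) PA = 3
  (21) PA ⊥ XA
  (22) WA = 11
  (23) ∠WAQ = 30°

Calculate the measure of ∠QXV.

Step 1: By the law of cosines on triangle XQV: XV² = 12² + 12² − 2·12·12·cos(90°) = 288, so XV = 12·√2.
Step 2: By the inverse law of cosines on triangle QXV: cos(∠QXV) = (12² + (12·√2)² − 12²) / (2·12·12·√2) = 288/407.29 = 0.7071, so ∠QXV = 45°.

Therefore, the measure of angle ∠QXV = 45°.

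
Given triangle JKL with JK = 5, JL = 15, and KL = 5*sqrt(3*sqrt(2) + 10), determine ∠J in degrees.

cos(J) = (5² + 15² - (5*sqrt(3*sqrt(2) + 10))²) / (2 × 5 × 15) = -sqrt(2)/2, so J = arccos(-sqrt(2)/2) = 135°.

135°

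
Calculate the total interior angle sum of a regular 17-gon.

The sum of interior angles of an n-sided polygon is (n - 2) * 180.
For n = 17: (17 - 2) * 180 = 15 * 180 = 2700 degrees.

2700 degrees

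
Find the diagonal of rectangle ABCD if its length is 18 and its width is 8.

A rectangle's diagonal splits it into two right triangles, with the diagonal as the hypotenuse.
By the Pythagorean theorem, d^2 = 18^2 + 8^2 = 388.
Therefore d = sqrt(388) = 2*sqrt(97).

2*sqrt(97)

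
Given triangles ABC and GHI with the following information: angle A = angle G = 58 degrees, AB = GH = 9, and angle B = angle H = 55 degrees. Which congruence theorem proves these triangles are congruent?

The given information matches ASA: Two pairs of corresponding angles and the included side are equal (Angle-Side-Angle).

ASA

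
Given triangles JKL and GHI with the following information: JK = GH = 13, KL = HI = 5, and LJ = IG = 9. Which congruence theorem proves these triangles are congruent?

The given information provides:
JK = GH = 13, KL = HI = 5, and LJ = IG = 9
This matches the SSS congruence theorem.
All three pairs of corresponding sides are equal (Side-Side-Side).

SSS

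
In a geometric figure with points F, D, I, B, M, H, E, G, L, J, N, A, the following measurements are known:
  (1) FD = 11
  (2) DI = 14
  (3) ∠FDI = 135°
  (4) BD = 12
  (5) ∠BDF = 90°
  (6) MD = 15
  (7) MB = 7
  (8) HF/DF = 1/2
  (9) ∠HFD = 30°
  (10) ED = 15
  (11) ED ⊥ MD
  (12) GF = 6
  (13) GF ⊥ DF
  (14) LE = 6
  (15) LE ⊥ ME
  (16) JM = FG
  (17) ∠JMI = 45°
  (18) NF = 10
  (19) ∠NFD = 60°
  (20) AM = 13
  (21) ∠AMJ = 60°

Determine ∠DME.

Step 1: By the law of cosines on triangle MDE: ME² = 15² + 15² − 2·15·15·cos(90°) = 450, so ME = 15·√2.
Step 2: By the inverse law of cosines on triangle DME: cos(∠DME) = (15² + (15·√2)² − 15²) / (2·15·15·√2) = 450/636.4 = 0.7071, so ∠DME = 45°.

Therefore, the measure of angle ∠DME = 45°.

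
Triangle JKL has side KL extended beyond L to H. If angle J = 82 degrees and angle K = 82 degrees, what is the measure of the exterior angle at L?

Exterior angle = 82 + 82 = 164 degrees (exterior angle theorem).

164 degrees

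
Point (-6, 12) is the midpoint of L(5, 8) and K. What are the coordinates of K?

Using the midpoint formula: M = ((x1 + x2)/2, (y1 + y2)/2)
We know M = (-6, 12) and L = (5, 8)
For x: -6 = (5 + x2)/2, so x2 = 2*-6 - 5 = -17
For y: 12 = (8 + y2)/2, so y2 = 2*12 - 8 = 16
K = (-17, 16)

(-17, 16)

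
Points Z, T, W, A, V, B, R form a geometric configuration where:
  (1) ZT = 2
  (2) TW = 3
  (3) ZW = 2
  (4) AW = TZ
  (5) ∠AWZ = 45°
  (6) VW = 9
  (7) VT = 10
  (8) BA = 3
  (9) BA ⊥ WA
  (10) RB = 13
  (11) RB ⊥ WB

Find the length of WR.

From the given relations: AW = TZ = 2.
Step 1: By the law of cosines on triangle BAW: BW² = 3² + 2² − 2·3·2·cos(90°) = 13, so BW = √13.
Step 2: By the law of cosines on triangle WBR: WR² = √13² + 13² − 2·√13·13·cos(90°) = 182, so WR = √182.

Therefore, the length of WR = √182.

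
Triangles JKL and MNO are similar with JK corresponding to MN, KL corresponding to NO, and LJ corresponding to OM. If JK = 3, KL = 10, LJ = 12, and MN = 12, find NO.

k = 12/3 = 4. NO = 4 * 10 = 40.

40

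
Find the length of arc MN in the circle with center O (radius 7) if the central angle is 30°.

The full circumference is 2πr = 2π(7) = 14*pi.
The arc spans 30° out of 360°, which is a fraction of 1/12.
Arc length = 14*pi × 1/12 = 7*pi/6.

7*pi/6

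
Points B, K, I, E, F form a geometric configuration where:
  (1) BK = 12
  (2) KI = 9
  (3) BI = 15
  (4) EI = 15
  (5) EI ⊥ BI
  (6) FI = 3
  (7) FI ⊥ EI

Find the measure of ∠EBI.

Step 1: By the law of cosines on triangle BIE: BE² = 15² + 15² − 2·15·15·cos(90°) = 450, so BE = 15·√2.
Step 2: By the inverse law of cosines on triangle EBI: cos(∠EBI) = ((15·√2)² + 15² − 15²) / (2·15·√2·15) = 450/636.4 = 0.7071, so ∠EBI = 45°.

Therefore, the measure of angle ∠EBI = 45°.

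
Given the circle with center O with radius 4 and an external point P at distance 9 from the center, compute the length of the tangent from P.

tangent = √(d² - r²) = √(9² - 4²) = √(81 - 16) = √65 = sqrt(65)

sqrt(65)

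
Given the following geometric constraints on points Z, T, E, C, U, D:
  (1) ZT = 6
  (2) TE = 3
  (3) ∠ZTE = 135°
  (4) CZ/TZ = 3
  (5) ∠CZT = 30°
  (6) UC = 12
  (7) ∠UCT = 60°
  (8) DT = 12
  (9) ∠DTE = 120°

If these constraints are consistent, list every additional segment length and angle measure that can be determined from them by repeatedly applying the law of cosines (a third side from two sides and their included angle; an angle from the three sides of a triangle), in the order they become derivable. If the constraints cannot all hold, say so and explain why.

The constraints are consistent. Derivable facts, in order:
After 1 step:
- ED = 3·√21
- TC ≈ 13.15
- ZE ≈ 8.39
After 2 steps:
- TU ≈ 12.61
- ∠CTZ = 136.81°
- ∠DET = 49.11°
- ∠EDT = 10.89°
- ∠EZT = 14.64°
- ∠TCZ = 13.19°
- ∠TEZ = 30.36°
After 3 steps:
- ∠CTU = 55.47°
- ∠CUT = 64.53°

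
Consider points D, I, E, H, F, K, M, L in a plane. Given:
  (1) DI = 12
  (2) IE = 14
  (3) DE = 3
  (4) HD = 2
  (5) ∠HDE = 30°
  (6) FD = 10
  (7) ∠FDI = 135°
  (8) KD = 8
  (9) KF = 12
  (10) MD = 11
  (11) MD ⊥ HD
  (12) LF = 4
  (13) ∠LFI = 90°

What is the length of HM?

Step 1: By the law of cosines on triangle HDM: HM² = 2² + 11² − 2·2·11·cos(90°) = 125, so HM = 5·√5.

Therefore, the length of HM = 5·√5.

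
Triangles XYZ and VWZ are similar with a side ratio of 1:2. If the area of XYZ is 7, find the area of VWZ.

For similar figures, the area ratio equals the square of the side ratio.
Side ratio (XYZ to VWZ) = 1:2, so area ratio = 1^2:2^2 = 1:4.
If the area of XYZ is 7, then the area of VWZ = 7 * (4/1) = 28.

28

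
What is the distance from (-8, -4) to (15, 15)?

The horizontal distance is |15 - -8| = 23 and the vertical distance is |15 - -4| = 19.
By the Pythagorean theorem, d = sqrt(23^2 + 19^2) = sqrt(890).

sqrt(890)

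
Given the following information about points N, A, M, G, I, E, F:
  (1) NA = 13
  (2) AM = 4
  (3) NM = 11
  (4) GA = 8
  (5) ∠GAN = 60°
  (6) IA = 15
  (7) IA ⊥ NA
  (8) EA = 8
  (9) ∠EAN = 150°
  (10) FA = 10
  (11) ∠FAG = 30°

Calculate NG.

Step 1: By the law of cosines on triangle NAG: NG² = 13² + 8² − 2·13·8·cos(60°) = 129, so NG = √129.

Therefore, the length of NG = √129.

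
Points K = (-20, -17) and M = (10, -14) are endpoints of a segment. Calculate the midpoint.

The midpoint is the point halfway along the segment.
Move half the horizontal distance: -20 + (10 - -20)/2 = -20 + 30/2 = -5
Move half the vertical distance: -17 + (-14 - -17)/2 = -17 + 3/2 = -31/2
Midpoint = (-5, -31/2)

(-5, -31/2)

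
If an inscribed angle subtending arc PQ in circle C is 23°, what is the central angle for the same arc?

Central angle = 2 × 23° = 46° (inscribed angle theorem).

46°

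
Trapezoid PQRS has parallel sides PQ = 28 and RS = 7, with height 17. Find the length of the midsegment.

The midsegment (median) of a trapezoid connects the midpoints of the non-parallel sides.
Its length is the average of the two bases: (28 + 7) / 2 = 35/2.

35/2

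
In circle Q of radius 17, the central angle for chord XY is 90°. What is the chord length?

Chord = 2(17) sin(45°) = 17*sqrt(2)

17*sqrt(2)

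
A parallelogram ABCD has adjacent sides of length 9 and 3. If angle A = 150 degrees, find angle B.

Opposite sides of a parallelogram are parallel, so consecutive angles form co-interior angles on a transversal.
Co-interior angles sum to 180°, giving angle B = 180 - 150 = 30 degrees.

30 degrees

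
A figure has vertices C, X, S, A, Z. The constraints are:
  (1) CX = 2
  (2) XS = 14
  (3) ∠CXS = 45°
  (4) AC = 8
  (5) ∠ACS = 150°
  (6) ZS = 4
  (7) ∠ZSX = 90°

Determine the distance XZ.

Step 1: By the law of cosines on triangle XSZ: XZ² = 14² + 4² − 2·14·4·cos(90°) = 212, so XZ = 2·√53.

Therefore, the length of XZ = 2·√53.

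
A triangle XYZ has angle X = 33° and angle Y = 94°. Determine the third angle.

The interior angles sum to 180°: angle Z = 180 - 33 - 94 = 53°.
The triangle is obtuse (angles 33°, 94°, 53°).

53 degrees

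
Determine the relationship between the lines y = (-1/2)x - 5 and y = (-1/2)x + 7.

Slope of line 1: m1 = -1/2
Slope of line 2: m2 = -1/2
Two lines are parallel if and only if they have equal slopes (or both are vertical).
Here m1 = m2 = -1/2, confirming the lines are parallel.

Parallel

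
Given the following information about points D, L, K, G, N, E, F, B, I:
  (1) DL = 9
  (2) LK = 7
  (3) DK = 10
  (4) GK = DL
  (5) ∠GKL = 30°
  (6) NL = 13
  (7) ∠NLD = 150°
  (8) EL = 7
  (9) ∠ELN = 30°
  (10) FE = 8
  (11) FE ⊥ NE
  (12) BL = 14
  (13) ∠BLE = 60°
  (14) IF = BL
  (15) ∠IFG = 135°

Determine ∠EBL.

Step 1: By the law of cosines on triangle BLE: BE² = 14² + 7² − 2·14·7·cos(60°) = 147, so BE = 7·√3.
Step 2: By the inverse law of cosines on triangle EBL: cos(∠EBL) = ((7·√3)² + 14² − 7²) / (2·7·√3·14) = 294/339.48 = 0.866, so ∠EBL = 30°.

Therefore, the measure of angle ∠EBL = 30°.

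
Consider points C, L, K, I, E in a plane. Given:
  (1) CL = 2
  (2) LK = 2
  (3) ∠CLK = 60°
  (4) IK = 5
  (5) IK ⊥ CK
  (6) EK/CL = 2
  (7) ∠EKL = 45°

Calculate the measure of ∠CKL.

Step 1: By the law of cosines on triangle KLC: KC² = 2² + 2² − 2·2·2·cos(60°) = 4, so KC = 2.
Step 2: By the inverse law of cosines on triangle CKL: cos(∠CKL) = (2² + 2² − 2²) / (2·2·2) = 4/8 = 0.5, so ∠CKL = 60°.

Therefore, the measure of angle ∠CKL = 60°.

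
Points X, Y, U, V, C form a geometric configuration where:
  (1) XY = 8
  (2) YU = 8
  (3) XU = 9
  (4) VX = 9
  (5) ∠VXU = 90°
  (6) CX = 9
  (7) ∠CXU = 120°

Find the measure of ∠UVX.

Step 1: By the law of cosines on triangle VXU: VU² = 9² + 9² − 2·9·9·cos(90°) = 162, so VU = 9·√2.
Step 2: By the inverse law of cosines on triangle UVX: cos(∠UVX) = ((9·√2)² + 9² − 9²) / (2·9·√2·9) = 162/229.1 = 0.7071, so ∠UVX = 45°.

Therefore, the measure of angle ∠UVX = 45°.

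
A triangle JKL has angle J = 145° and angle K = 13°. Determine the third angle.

The interior angles sum to 180°: angle L = 180 - 145 - 13 = 22°.
The triangle is obtuse (angles 145°, 13°, 22°).

22 degrees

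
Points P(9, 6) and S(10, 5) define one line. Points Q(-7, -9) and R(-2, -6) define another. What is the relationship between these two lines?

Slope of line 1: m1 = (5 - 6)/(10 - 9) = -1/1 = -1
Slope of line 2: m2 = (-6 - -9)/(-2 - -7) = 3/5 = 3/5
m1 != m2 and m1*m2 = -3/5 != -1. Neither.

Neither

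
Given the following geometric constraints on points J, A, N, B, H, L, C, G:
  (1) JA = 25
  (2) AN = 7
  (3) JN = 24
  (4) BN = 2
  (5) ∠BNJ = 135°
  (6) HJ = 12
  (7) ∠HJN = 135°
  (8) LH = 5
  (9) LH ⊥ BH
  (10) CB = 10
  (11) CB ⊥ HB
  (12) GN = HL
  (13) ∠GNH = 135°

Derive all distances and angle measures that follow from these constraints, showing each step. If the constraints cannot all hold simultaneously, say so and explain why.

The constraints are consistent.

From the given relations:
  GN = HL = 5

Step 1: From JN = 24, NB = 2, and ∠JNB = 135°, by the law of cosines:
  JB² = JN² + NB² - 2·JN·NB·cos(135°) = 576 + 4 + 67.88 = 647.9
  JB ≈ 25.45

Step 2: From NJ = 24, JH = 12, and ∠NJH = 135°, by the law of cosines:
  NH² = NJ² + JH² - 2·NJ·JH·cos(135°) = 576 + 144 + 407.3 = 1127
  NH ≈ 33.58

Step 3: From JA = 25, JN = 24, AN = 7, by the inverse law of cosines:
  cos(∠AJN) = (JA² + JN² - AN²) / (2·JA·JN)
  ∠AJN = 16.26°

Step 4: From AJ = 25, AN = 7, JN = 24, by the inverse law of cosines:
  cos(∠JAN) = (AJ² + AN² - JN²) / (2·AJ·AN)
  ∠JAN = 73.74°

Step 5: From NA = 7, NJ = 24, AJ = 25, by the inverse law of cosines:
  cos(∠ANJ) = (NA² + NJ² - AJ²) / (2·NA·NJ)
  ∠ANJ = 90°

Step 6: From HN = 33.58, NG = 5, and ∠HNG = 135°, by the law of cosines:
  HG² = HN² + NG² - 2·HN·NG·cos(135°) = 1127 + 25 + 237.4 = 1390
  HG ≈ 37.28

Step 7: From JB = 25.45, JN = 24, BN = 2, by the inverse law of cosines:
  cos(∠BJN) = (JB² + JN² - BN²) / (2·JB·JN)
  ∠BJN = 3.19°

Step 8: From NH = 33.58, NJ = 24, HJ = 12, by the inverse law of cosines:
  cos(∠HNJ) = (NH² + NJ² - HJ²) / (2·NH·NJ)
  ∠HNJ = 14.64°

Step 9: From BJ = 25.45, BN = 2, JN = 24, by the inverse law of cosines:
  cos(∠JBN) = (BJ² + BN² - JN²) / (2·BJ·BN)
  ∠JBN = 41.81°

Step 10: From HJ = 12, HN = 33.58, JN = 24, by the inverse law of cosines:
  cos(∠JHN) = (HJ² + HN² - JN²) / (2·HJ·HN)
  ∠JHN = 30.36°

Step 11: From HG = 37.28, HN = 33.58, GN = 5, by the inverse law of cosines:
  cos(∠GHN) = (HG² + HN² - GN²) / (2·HG·HN)
  ∠GHN = 5.44°

Step 12: From GH = 37.28, GN = 5, HN = 33.58, by the inverse law of cosines:
  cos(∠HGN) = (GH² + GN² - HN²) / (2·GH·GN)
  ∠HGN = 39.56°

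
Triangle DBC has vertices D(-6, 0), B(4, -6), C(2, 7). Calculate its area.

Using the Shoelace formula for a triangle:
Area = (1/2)|x0(y1 - y2) + x1(y2 - y0) + x2(y0 - y1)|
Area = (1/2)|-6(-6 - 7) + 4(7 - 0) + 2(0 - -6)|
Area = (1/2)|78 + 28 + 12|
Area = (1/2)|118|
Area = (1/2)(118)
Area = 59

59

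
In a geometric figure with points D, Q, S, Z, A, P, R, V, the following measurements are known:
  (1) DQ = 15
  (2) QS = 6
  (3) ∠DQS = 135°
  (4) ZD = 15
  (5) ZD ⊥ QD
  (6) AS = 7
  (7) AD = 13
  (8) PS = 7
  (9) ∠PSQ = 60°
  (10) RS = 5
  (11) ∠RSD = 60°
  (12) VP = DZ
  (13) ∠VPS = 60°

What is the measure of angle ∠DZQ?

Step 1: By the law of cosines on triangle ZDQ: ZQ² = 15² + 15² − 2·15·15·cos(90°) = 450, so ZQ = 15·√2.
Step 2: By the inverse law of cosines on triangle DZQ: cos(∠DZQ) = (15² + (15·√2)² − 15²) / (2·15·15·√2) = 450/636.4 = 0.7071, so ∠DZQ = 45°.

Therefore, the measure of angle ∠DZQ = 45°.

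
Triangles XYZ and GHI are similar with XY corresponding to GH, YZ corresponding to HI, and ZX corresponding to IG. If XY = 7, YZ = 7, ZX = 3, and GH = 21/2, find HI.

Since the triangles are similar, the ratio of corresponding sides is constant.
Scale factor k = GH / XY = 21/2 / 7 = 3/2
HI = k * YZ = 3/2 * 7 = 21/2

21/2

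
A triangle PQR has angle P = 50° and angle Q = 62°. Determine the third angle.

The interior angles sum to 180°: angle R = 180 - 50 - 62 = 68°.
The triangle is acute (angles 50°, 62°, 68°).

68 degrees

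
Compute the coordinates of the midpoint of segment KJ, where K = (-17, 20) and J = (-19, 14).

The midpoint is the average of the coordinates:
x: (-17 + -19)/2 = -18
y: (20 + 14)/2 = 17
Midpoint = (-18, 17)

(-18, 17)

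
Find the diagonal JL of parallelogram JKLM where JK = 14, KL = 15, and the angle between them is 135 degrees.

Law of cosines: d^2 = 14^2 + 15^2 - 2(14)(15)cos(135°) = 210*sqrt(2) + 421, so d = sqrt(210*sqrt(2) + 421).

sqrt(210*sqrt(2) + 421)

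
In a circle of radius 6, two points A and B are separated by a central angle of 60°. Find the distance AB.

Drop a perpendicular from the center to the chord, bisecting both the chord and the central angle.
Each half-chord = r sin(θ/2) = 6 sin(30°).
The full chord = 2 × 6 × sin(30°) = 6.

6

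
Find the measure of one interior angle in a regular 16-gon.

Each interior angle of a regular n-gon is (n - 2) * 180 / n.
For n = 16: (16 - 2) * 180 / 16 = 2520/16 = 315/2 degrees.

315/2 degrees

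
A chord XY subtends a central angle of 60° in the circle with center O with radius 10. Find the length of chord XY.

Chord length = 2r sin(θ/2)
= 2 × 10 × sin(60°/2)
= 2 × 10 × sin(30°)
= 10

10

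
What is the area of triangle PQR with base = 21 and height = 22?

Area = (1/2) * base * height
Area = (1/2) * 21 * 22
Area = 231

231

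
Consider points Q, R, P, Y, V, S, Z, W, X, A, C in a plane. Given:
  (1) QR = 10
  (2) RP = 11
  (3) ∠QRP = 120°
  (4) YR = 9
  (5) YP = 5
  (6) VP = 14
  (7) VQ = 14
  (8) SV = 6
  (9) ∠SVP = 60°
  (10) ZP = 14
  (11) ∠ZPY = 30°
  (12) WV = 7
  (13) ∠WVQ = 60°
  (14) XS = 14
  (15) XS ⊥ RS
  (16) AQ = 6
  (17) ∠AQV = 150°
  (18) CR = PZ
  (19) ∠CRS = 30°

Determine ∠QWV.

Step 1: By the law of cosines on triangle WVQ: WQ² = 7² + 14² − 2·7·14·cos(60°) = 147, so WQ = 7·√3.
Step 2: By the inverse law of cosines on triangle QWV: cos(∠QWV) = ((7·√3)² + 7² − 14²) / (2·7·√3·7) = 0/169.74 = 0, so ∠QWV = 90°.

Therefore, the measure of angle ∠QWV = 90°.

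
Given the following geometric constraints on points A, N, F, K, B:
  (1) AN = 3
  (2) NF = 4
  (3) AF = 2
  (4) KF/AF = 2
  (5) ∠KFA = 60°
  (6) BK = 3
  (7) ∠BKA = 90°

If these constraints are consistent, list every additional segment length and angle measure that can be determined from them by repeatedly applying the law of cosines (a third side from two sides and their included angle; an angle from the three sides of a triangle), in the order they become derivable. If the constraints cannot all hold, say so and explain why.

The constraints are consistent. Derivable facts, in order:
After 1 step:
- AK = 2·√3
- ∠AFN = 46.57°
- ∠ANF = 28.96°
- ∠FAN = 104.48°
After 2 steps:
- AB = √21
- ∠AKF = 30°
- ∠FAK = 90°
After 3 steps:
- ∠ABK = 49.11°
- ∠BAK = 40.89°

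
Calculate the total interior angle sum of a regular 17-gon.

The sum of interior angles of an n-sided polygon is (n - 2) * 180.
For n = 17: (17 - 2) * 180 = 15 * 180 = 2700 degrees.

2700 degrees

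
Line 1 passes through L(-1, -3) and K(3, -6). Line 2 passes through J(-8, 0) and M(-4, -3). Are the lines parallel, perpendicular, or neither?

Slope of line 1: m1 = (-6 - -3)/(3 - -1) = -3/4 = -3/4
Slope of line 2: m2 = (-3 - 0)/(-4 - -8) = -3/4 = -3/4
m1 = m2, so the lines are parallel.

Parallel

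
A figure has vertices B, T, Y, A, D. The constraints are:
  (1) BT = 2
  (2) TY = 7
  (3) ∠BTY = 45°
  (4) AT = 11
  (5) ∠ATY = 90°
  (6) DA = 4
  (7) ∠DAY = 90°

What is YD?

Step 1: By the law of cosines on triangle ATY: AY² = 11² + 7² − 2·11·7·cos(90°) = 170, so AY = √170.
Step 2: By the law of cosines on triangle YAD: YD² = √170² + 4² − 2·√170·4·cos(90°) = 186, so YD = √186.

Therefore, the length of YD = √186.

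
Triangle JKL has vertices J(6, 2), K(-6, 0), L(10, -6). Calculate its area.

Shoelace: Area = (1/2)|6(0--6) + -6(-6-2) + 10(2-0)| = (1/2)(104) = 52

52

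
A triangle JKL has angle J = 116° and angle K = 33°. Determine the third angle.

angle L = 180 - 116 - 33 = 31 degrees.

31 degrees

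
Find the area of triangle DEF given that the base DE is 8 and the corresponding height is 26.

A triangle's area is half the area of a rectangle with the same base and height.
Area = (1/2) * 8 * 26 = 104.

104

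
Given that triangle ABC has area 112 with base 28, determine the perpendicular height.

height = 2 * 112 / 28 = 8

8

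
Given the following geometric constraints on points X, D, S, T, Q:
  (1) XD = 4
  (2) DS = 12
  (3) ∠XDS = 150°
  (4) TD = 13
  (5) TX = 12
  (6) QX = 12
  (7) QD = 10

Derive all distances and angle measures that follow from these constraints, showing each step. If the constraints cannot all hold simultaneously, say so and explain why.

The constraints are consistent.

Step 1: From XD = 4, DS = 12, and ∠XDS = 150°, by the law of cosines:
  XS² = XD² + DS² - 2·XD·DS·cos(150°) = 16 + 144 + 83.14 = 243.1
  XS ≈ 15.59

Step 2: From XD = 4, XQ = 12, DQ = 10, by the inverse law of cosines:
  cos(∠DXQ) = (XD² + XQ² - DQ²) / (2·XD·XQ)
  ∠DXQ = 51.32°

Step 3: From XD = 4, XT = 12, DT = 13, by the inverse law of cosines:
  cos(∠DXT) = (XD² + XT² - DT²) / (2·XD·XT)
  ∠DXT = 95.38°

Step 4: From DQ = 10, DX = 4, QX = 12, by the inverse law of cosines:
  cos(∠QDX) = (DQ² + DX² - QX²) / (2·DQ·DX)
  ∠QDX = 110.49°

Step 5: From DT = 13, DX = 4, TX = 12, by the inverse law of cosines:
  cos(∠TDX) = (DT² + DX² - TX²) / (2·DT·DX)
  ∠TDX = 66.78°

Step 6: From TD = 13, TX = 12, DX = 4, by the inverse law of cosines:
  cos(∠DTX) = (TD² + TX² - DX²) / (2·TD·TX)
  ∠DTX = 17.84°

Step 7: From QD = 10, QX = 12, DX = 4, by the inverse law of cosines:
  cos(∠DQX) = (QD² + QX² - DX²) / (2·QD·QX)
  ∠DQX = 18.19°

Step 8: From XD = 4, XS = 15.59, DS = 12, by the inverse law of cosines:
  cos(∠DXS) = (XD² + XS² - DS²) / (2·XD·XS)
  ∠DXS = 22.63°

Step 9: From SD = 12, SX = 15.59, DX = 4, by the inverse law of cosines:
  cos(∠DSX) = (SD² + SX² - DX²) / (2·SD·SX)
  ∠DSX = 7.37°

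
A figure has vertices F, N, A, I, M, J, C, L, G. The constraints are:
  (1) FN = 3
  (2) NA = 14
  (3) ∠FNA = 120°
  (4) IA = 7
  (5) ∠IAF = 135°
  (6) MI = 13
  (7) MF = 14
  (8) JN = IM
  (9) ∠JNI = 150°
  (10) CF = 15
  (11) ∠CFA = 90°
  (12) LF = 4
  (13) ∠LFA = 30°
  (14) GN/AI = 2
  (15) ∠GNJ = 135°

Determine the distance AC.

Step 1: By the law of cosines on triangle FNA: FA² = 3² + 14² − 2·3·14·cos(120°) = 247, so FA ≈ 15.72.
Step 2: By the law of cosines on triangle AFC: AC² = 15.72² + 15² − 2·15.72·15·cos(90°) = 472, so AC = 2·√118.

Therefore, the length of AC = 2·√118.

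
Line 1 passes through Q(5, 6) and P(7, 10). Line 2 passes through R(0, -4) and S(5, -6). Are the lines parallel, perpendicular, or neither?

Slope of line 1: m1 = (10 - 6)/(7 - 5) = 4/2 = 2
Slope of line 2: m2 = (-6 - -4)/(5 - 0) = -2/5 = -2/5
m1 != m2 (2 != -2/5), so not parallel.
m1 * m2 = (2) * (-2/5) = -4/5 != -1, so not perpendicular.
The lines are neither parallel nor perpendicular.

Neither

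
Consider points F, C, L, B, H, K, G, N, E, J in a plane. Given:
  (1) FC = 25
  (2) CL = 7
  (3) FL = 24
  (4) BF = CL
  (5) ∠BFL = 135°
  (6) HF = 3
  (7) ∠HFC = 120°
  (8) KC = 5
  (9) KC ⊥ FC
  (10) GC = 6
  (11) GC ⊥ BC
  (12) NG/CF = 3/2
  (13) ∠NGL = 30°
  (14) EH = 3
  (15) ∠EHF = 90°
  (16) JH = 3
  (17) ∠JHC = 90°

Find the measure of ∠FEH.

Step 1: By the law of cosines on triangle EHF: EF² = 3² + 3² − 2·3·3·cos(90°) = 18, so EF = 3·√2.
Step 2: By the inverse law of cosines on triangle FEH: cos(∠FEH) = ((3·√2)² + 3² − 3²) / (2·3·√2·3) = 18/25.46 = 0.7071, so ∠FEH = 45°.

Therefore, the measure of angle ∠FEH = 45°.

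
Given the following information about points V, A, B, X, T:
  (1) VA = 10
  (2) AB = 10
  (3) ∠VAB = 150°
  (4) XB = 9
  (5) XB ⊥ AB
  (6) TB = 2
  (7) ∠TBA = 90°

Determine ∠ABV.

Step 1: By the law of cosines on triangle BAV: BV² = 10² + 10² − 2·10·10·cos(150°) = 373.21, so BV ≈ 19.32.
Step 2: By the inverse law of cosines on triangle ABV: cos(∠ABV) = (10² + 19.32² − 10²) / (2·10·19.32) = 373.21/386.37 = 0.9659, so ∠ABV = 15°.

Therefore, the measure of angle ∠ABV = 15°.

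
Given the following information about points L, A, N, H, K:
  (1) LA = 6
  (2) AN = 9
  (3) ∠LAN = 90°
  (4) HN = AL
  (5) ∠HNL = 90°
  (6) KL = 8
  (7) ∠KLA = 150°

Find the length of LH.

From the given relations: HN = AL = 6.
Step 1: By the law of cosines on triangle LAN: LN² = 6² + 9² − 2·6·9·cos(90°) = 117, so LN = 3·√13.
Step 2: By the law of cosines on triangle LNH: LH² = (3·√13)² + 6² − 2·3·√13·6·cos(90°) = 153, so LH = 3·√17.

Therefore, the length of LH = 3·√17.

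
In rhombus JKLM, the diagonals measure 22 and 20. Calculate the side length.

The diagonals of a rhombus bisect each other at right angles.
Half-diagonals: 22/2 = 11 and 20/2 = 10
side = sqrt(11^2 + 10^2)
side = sqrt(121 + 100)
side = sqrt(221)

sqrt(221)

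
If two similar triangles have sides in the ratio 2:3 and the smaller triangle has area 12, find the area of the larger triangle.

The ratio of areas of similar triangles = (side ratio)^2.
Side ratio = 2:3, so area ratio = 4:9.
Area of the larger triangle / Area of the smaller triangle = 9/4
Area of the larger triangle = 12 * 9/4 = 27

27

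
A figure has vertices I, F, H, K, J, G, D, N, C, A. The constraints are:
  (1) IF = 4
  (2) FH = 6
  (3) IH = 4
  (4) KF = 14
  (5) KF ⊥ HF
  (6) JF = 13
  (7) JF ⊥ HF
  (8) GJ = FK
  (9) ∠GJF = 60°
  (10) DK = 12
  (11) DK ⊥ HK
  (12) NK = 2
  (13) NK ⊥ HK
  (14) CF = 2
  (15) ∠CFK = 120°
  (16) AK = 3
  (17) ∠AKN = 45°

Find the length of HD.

Step 1: By the law of cosines on triangle HFK: HK² = 6² + 14² − 2·6·14·cos(90°) = 232, so HK = 2·√58.
Step 2: By the law of cosines on triangle HKD: HD² = (2·√58)² + 12² − 2·2·√58·12·cos(90°) = 376, so HD = 2·√94.

Therefore, the length of HD = 2·√94.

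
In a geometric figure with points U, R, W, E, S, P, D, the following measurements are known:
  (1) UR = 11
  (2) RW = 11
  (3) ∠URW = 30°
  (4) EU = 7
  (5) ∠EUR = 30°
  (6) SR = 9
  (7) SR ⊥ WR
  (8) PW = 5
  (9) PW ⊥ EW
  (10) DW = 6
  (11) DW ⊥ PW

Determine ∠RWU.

Step 1: By the law of cosines on triangle WRU: WU² = 11² + 11² − 2·11·11·cos(30°) = 32.42, so WU ≈ 5.69.
Step 2: By the inverse law of cosines on triangle RWU: cos(∠RWU) = (11² + 5.69² − 11²) / (2·11·5.69) = 32.42/125.27 = 0.2588, so ∠RWU = 75°.

Therefore, the measure of angle ∠RWU = 75°.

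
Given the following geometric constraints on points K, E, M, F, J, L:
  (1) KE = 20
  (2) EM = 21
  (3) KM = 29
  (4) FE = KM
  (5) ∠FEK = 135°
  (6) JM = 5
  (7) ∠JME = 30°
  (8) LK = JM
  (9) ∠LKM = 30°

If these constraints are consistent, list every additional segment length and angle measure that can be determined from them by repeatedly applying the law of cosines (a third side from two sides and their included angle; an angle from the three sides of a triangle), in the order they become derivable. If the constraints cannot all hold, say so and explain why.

The constraints are consistent. Derivable facts, in order:
After 1 step:
- EJ ≈ 16.86
- KF ≈ 45.4
- ML ≈ 24.8
- ∠EKM = 46.4°
- ∠EMK = 43.6°
- ∠KEM = 90°
After 2 steps:
- ∠EFK = 18.15°
- ∠EJM = 141.47°
- ∠EKF = 26.85°
- ∠JEM = 8.53°
- ∠KLM = 144.21°
- ∠KML = 5.79°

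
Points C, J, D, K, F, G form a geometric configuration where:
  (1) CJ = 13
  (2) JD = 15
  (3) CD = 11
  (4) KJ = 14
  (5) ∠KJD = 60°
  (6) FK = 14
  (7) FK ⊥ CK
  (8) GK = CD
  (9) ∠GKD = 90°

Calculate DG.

From the given relations: GK = CD = 11.
Step 1: By the law of cosines on triangle DJK: DK² = 15² + 14² − 2·15·14·cos(60°) = 211, so DK ≈ 14.53.
Step 2: By the law of cosines on triangle DKG: DG² = 14.53² + 11² − 2·14.53·11·cos(90°) = 332, so DG = 2·√83.

Therefore, the length of DG = 2·√83.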